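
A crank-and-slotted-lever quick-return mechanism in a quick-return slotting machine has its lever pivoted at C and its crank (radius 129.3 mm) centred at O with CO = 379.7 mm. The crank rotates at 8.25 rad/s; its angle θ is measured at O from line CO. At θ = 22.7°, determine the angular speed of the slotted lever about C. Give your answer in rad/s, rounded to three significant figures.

2.03

ω = 8.25 rad/s
Crank pin A relative to C: A = (d + r cosθ, r sinθ); lever angle φ = atan2(r sinθ, d + r cosθ).
Differentiating tanφ: φ̇ = rω(d cosθ + r)/(d² + r² + 2dr cosθ).
d² + r² + 2dr cosθ = |CA|² = 0.251475 m²;  d cosθ + r = +0.47959 m.
|ω_lever| = |0.1293·8.25·+0.47959| / 0.251475 = 2.0344 rad/s.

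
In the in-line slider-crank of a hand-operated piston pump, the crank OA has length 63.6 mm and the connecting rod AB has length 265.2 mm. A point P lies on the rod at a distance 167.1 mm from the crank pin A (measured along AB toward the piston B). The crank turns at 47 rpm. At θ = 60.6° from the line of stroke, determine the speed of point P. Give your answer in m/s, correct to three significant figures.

ω = 4.922 rad/s.  Crank-pin speed |V_A| = rω = 0.31303 m/s, perpendicular to OA.
Rod angle: sinφ = −(r/L) sinθ ⇒ φ = -12.060°; ω_rod = −rω cosθ/√(L²−r²sin²θ) = -0.59251 rad/s.
V_P = V_A + ω_rod × AP, with AP = 0.1671 m along the rod.
Components: V_Px = −rω sinθ − a·ω_rod·sinφ = -0.2934 m/s;  V_Py = rω cosθ + a·ω_rod·cosφ = +0.056843 m/s.
|V_P| = √(V_Px² + V_Py²) = 0.29886 m/s.

0.299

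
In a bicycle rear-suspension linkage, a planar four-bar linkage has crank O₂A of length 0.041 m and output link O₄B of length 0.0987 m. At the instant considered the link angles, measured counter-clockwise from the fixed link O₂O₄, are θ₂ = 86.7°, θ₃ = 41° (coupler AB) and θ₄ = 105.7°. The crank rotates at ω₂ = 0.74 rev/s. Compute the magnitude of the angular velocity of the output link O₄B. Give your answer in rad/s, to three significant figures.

1.53

ω₂ = 4.65 rad/s (from 0.74 rev/s).
Differentiating the loop-closure r₂e^{iθ₂}+r₃e^{iθ₃}=r₁+r₄e^{iθ₄} gives r₂ω₂e^{iθ₂}+r₃ω₃e^{iθ₃}=r₄ω₄e^{iθ₄}.
Eliminating the other unknown: ω₄ = r₂ω₂ sin(θ₂−θ₃) / [r₄ sin(θ₄−θ₃)].
Numerator sine = +0.71569; denominator sine = +0.90408.
Result = 0.041·4.65·(+0.71569) / (0.0987·(+0.90408)) = +1.529 rad/s; magnitude 1.529 rad/s.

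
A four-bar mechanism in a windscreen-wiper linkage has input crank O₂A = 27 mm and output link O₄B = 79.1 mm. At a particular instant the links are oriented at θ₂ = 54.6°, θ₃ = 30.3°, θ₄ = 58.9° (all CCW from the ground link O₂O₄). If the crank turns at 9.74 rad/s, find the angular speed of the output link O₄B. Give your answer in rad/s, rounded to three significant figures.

ω₂ = 9.74 rad/s
Differentiating the loop-closure r₂e^{iθ₂}+r₃e^{iθ₃}=r₁+r₄e^{iθ₄} gives r₂ω₂e^{iθ₂}+r₃ω₃e^{iθ₃}=r₄ω₄e^{iθ₄}.
Eliminating the other unknown: ω₄ = r₂ω₂ sin(θ₂−θ₃) / [r₄ sin(θ₄−θ₃)].
Numerator sine = +0.41151; denominator sine = +0.47869.
Result = 0.027·9.74·(+0.41151) / (0.0791·(+0.47869)) = +2.8581 rad/s; magnitude 2.8581 rad/s.

2.86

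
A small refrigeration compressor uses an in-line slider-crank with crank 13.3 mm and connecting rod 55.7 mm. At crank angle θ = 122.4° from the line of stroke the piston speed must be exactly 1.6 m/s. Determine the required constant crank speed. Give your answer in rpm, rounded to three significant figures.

For an in-line slider-crank, |v_piston| = rω|sinθ|·[1 + r cosθ/√(L² − r² sin²θ)].
With r = 0.0133 m, L = 0.0557 m, θ = 122.4°: the bracketed kinematic factor |dx/dθ| = 0.0097627 m.
ω = v/|dx/dθ| = 1.6/0.0097627 = 163.89 rad/s.
N = 60ω/(2π) = 1565 rpm.

1570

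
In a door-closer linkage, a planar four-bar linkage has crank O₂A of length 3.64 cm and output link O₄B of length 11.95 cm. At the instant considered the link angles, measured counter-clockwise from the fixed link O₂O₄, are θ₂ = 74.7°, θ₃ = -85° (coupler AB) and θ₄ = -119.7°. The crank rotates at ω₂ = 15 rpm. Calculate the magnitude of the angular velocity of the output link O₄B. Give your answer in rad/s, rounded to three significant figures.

ω₂ = 1.571 rad/s (from 15 rpm).
Differentiating the loop-closure r₂e^{iθ₂}+r₃e^{iθ₃}=r₁+r₄e^{iθ₄} gives r₂ω₂e^{iθ₂}+r₃ω₃e^{iθ₃}=r₄ω₄e^{iθ₄}.
Eliminating the other unknown: ω₄ = r₂ω₂ sin(θ₂−θ₃) / [r₄ sin(θ₄−θ₃)].
Numerator sine = +0.34694; denominator sine = -0.56928.
Result = 0.0364·1.571·(+0.34694) / (0.1195·(-0.56928)) = -0.29159 rad/s; magnitude 0.29159 rad/s.

0.292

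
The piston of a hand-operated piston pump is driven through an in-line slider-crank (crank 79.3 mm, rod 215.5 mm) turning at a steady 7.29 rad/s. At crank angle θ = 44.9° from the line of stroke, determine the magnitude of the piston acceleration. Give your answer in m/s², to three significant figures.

ω = 7.29 rad/s
x(θ) = r cosθ + √(L² − r² sin²θ); with ω constant, a = ω²·d²x/dθ².
d²x/dθ² = −r cosθ − r²(cos2θ)/√u − r⁴ sin²2θ/(4u^{3/2}),  u = L² − r² sin²θ = 0.043307 m².
Substituting r = 0.0793 m, L = 0.2155 m, θ = 44.9°: d²x/dθ² = -0.057374 m.
a = ω²·d²x/dθ² = (7.29)²·(-0.057374) = -3.0491 m/s²;  |a| = 3.0491 m/s².

3.05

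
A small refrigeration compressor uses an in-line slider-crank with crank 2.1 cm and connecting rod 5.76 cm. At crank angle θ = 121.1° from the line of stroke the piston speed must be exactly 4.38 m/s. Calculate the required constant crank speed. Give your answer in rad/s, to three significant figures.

For an in-line slider-crank, |v_piston| = rω|sinθ|·[1 + r cosθ/√(L² − r² sin²θ)].
With r = 0.021 m, L = 0.0576 m, θ = 121.1°: the bracketed kinematic factor |dx/dθ| = 0.014417 m.
ω = v/|dx/dθ| = 4.38/0.014417 = 303.8 rad/s.

304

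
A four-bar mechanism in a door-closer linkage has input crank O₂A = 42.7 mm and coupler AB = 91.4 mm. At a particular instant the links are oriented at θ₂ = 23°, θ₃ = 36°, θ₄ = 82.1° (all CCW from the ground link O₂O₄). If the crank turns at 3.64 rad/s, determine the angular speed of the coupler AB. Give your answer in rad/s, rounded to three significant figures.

2.03

ω₂ = 3.64 rad/s
Differentiating the loop-closure r₂e^{iθ₂}+r₃e^{iθ₃}=r₁+r₄e^{iθ₄} gives r₂ω₂e^{iθ₂}+r₃ω₃e^{iθ₃}=r₄ω₄e^{iθ₄}.
Eliminating the other unknown: ω₃ = r₂ω₂ sin(θ₄−θ₂) / [r₃ sin(θ₃−θ₄)].
Numerator sine = +0.85806; denominator sine = -0.72055.
Result = 0.0427·3.64·(+0.85806) / (0.0914·(-0.72055)) = -2.0251 rad/s; magnitude 2.0251 rad/s.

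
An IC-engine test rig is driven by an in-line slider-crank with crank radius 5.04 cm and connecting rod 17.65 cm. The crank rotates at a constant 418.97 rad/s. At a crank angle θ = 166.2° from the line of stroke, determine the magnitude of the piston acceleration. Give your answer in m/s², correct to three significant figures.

ω = 419 rad/s
x(θ) = r cosθ + √(L² − r² sin²θ); with ω constant, a = ω²·d²x/dθ².
d²x/dθ² = −r cosθ − r²(cos2θ)/√u − r⁴ sin²2θ/(4u^{3/2}),  u = L² − r² sin²θ = 0.0310077 m².
Substituting r = 0.0504 m, L = 0.1765 m, θ = 166.2°: d²x/dθ² = +0.036098 m.
a = ω²·d²x/dθ² = (419)²·(+0.036098) = +6336.5 m/s²;  |a| = 6336.5 m/s².

6340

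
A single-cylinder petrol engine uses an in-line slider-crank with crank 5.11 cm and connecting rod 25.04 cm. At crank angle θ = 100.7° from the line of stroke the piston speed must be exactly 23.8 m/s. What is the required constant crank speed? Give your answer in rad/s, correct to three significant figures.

For an in-line slider-crank, |v_piston| = rω|sinθ|·[1 + r cosθ/√(L² − r² sin²θ)].
With r = 0.0511 m, L = 0.2504 m, θ = 100.7°: the bracketed kinematic factor |dx/dθ| = 0.04827 m.
ω = v/|dx/dθ| = 23.8/0.04827 = 493.06 rad/s.

493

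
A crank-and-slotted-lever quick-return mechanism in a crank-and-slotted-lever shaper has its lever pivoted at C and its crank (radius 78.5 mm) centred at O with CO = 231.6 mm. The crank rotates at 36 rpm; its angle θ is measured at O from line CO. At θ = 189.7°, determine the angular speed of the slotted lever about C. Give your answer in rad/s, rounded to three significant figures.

1.85

ω = 3.77 rad/s (from 36 rpm).
Crank pin A relative to C: A = (d + r cosθ, r sinθ); lever angle φ = atan2(r sinθ, d + r cosθ).
Differentiating tanφ: φ̇ = rω(d cosθ + r)/(d² + r² + 2dr cosθ).
d² + r² + 2dr cosθ = |CA|² = 0.0239594 m²;  d cosθ + r = -0.14979 m.
|ω_lever| = |0.0785·3.77·-0.14979| / 0.0239594 = 1.8501 rad/s.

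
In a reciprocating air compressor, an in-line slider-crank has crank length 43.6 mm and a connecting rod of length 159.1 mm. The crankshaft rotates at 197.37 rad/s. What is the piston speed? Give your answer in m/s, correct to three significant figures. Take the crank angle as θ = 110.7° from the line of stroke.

ω = 197.4 rad/s
For an in-line slider-crank, x = r cosθ + √(L² − r² sin²θ), so v = −rω sinθ·[1 + r cosθ/√(L² − r² sin²θ)].
With r = 0.0436 m, L = 0.1591 m, θ = 110.7°: √(L² − r² sin²θ) = 0.15378 m.
v = −0.0436·197.4·0.93544·[1 + 0.0436·-0.35347/0.15378] = -7.2431 m/s.
|v| = 7.2431 m/s.

7.24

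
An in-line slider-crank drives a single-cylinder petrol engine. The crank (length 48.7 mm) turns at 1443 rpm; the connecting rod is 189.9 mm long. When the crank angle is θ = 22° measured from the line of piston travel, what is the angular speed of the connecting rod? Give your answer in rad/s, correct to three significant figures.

ω = 151.1 rad/s (converted from 1443 rpm).
The rod makes angle φ with the slider axis where L sinφ = r sinθ; differentiating, L cosφ·φ̇ = r ω cosθ.
L cosφ = √(L² − r² sin²θ) = 0.18902 m.
|ω_rod| = r ω |cosθ| / √(L² − r² sin²θ) = 0.0487·151.1·0.92718/0.18902 = 36.098 rad/s.

36.1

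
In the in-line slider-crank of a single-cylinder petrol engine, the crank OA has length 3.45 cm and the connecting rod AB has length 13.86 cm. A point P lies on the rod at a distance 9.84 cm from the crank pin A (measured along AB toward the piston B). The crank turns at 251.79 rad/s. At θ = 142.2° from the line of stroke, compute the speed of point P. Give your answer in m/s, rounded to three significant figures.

4.99

ω = 251.8 rad/s.  Crank-pin speed |V_A| = rω = 8.6868 m/s, perpendicular to OA.
Rod angle: sinφ = −(r/L) sinθ ⇒ φ = -8.776°; ω_rod = −rω cosθ/√(L²−r²sin²θ) = +50.11 rad/s.
V_P = V_A + ω_rod × AP, with AP = 0.0984 m along the rod.
Components: V_Px = −rω sinθ − a·ω_rod·sinφ = -4.5719 m/s;  V_Py = rω cosθ + a·ω_rod·cosφ = -1.9908 m/s.
|V_P| = √(V_Px² + V_Py²) = 4.9866 m/s.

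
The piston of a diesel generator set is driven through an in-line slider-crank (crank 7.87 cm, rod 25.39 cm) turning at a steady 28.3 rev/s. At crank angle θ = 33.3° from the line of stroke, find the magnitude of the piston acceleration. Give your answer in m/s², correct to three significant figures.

2410

ω = 2π·28.3 = 177.8 rad/s
x(θ) = r cosθ + √(L² − r² sin²θ); with ω constant, a = ω²·d²x/dθ².
d²x/dθ² = −r cosθ − r²(cos2θ)/√u − r⁴ sin²2θ/(4u^{3/2}),  u = L² − r² sin²θ = 0.0625983 m².
Substituting r = 0.0787 m, L = 0.2539 m, θ = 33.3°: d²x/dθ² = -0.076125 m.
a = ω²·d²x/dθ² = (177.8)²·(-0.076125) = -2406.9 m/s²;  |a| = 2406.9 m/s².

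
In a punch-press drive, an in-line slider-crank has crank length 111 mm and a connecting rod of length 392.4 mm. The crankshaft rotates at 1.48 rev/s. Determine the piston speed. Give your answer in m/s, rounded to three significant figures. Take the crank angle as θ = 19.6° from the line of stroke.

ω = 2π·1.48 = 9.299 rad/s
For an in-line slider-crank, x = r cosθ + √(L² − r² sin²θ), so v = −rω sinθ·[1 + r cosθ/√(L² − r² sin²θ)].
With r = 0.111 m, L = 0.3924 m, θ = 19.6°: √(L² − r² sin²θ) = 0.39063 m.
v = −0.111·9.299·0.33545·[1 + 0.111·0.94206/0.39063] = -0.43894 m/s.
|v| = 0.43894 m/s.

0.439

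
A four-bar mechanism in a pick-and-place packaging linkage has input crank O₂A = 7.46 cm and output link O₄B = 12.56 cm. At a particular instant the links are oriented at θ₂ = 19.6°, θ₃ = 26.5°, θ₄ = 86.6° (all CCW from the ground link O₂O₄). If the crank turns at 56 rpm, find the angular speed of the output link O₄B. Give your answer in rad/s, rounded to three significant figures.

ω₂ = 5.864 rad/s (from 56 rpm).
Differentiating the loop-closure r₂e^{iθ₂}+r₃e^{iθ₃}=r₁+r₄e^{iθ₄} gives r₂ω₂e^{iθ₂}+r₃ω₃e^{iθ₃}=r₄ω₄e^{iθ₄}.
Eliminating the other unknown: ω₄ = r₂ω₂ sin(θ₂−θ₃) / [r₄ sin(θ₄−θ₃)].
Numerator sine = -0.12014; denominator sine = +0.86690.
Result = 0.0746·5.864·(-0.12014) / (0.1256·(+0.86690)) = -0.4827 rad/s; magnitude 0.4827 rad/s.

0.483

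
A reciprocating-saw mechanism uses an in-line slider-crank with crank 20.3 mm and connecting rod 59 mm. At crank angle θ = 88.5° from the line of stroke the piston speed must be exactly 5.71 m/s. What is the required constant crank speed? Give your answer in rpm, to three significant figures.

For an in-line slider-crank, |v_piston| = rω|sinθ|·[1 + r cosθ/√(L² − r² sin²θ)].
With r = 0.0203 m, L = 0.059 m, θ = 88.5°: the bracketed kinematic factor |dx/dθ| = 0.020488 m.
ω = v/|dx/dθ| = 5.71/0.020488 = 278.7 rad/s.
N = 60ω/(2π) = 2661.4 rpm.

2660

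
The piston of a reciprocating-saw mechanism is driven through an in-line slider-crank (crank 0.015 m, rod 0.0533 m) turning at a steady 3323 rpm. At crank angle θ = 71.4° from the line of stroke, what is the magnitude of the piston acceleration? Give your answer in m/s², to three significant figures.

ω = 2π·3323/60 = 348 rad/s
x(θ) = r cosθ + √(L² − r² sin²θ); with ω constant, a = ω²·d²x/dθ².
d²x/dθ² = −r cosθ − r²(cos2θ)/√u − r⁴ sin²2θ/(4u^{3/2}),  u = L² − r² sin²θ = 0.00263878 m².
Substituting r = 0.015 m, L = 0.0533 m, θ = 71.4°: d²x/dθ² = -0.0013297 m.
a = ω²·d²x/dθ² = (348)²·(-0.0013297) = -161.01 m/s²;  |a| = 161.01 m/s².

161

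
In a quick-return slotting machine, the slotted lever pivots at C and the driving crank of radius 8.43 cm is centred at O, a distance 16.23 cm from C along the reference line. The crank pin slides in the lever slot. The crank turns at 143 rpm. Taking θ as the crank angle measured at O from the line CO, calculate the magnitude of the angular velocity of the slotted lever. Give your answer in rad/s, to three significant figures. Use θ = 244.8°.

0.880

ω = 14.97 rad/s (from 143 rpm).
Crank pin A relative to C: A = (d + r cosθ, r sinθ); lever angle φ = atan2(r sinθ, d + r cosθ).
Differentiating tanφ: φ̇ = rω(d cosθ + r)/(d² + r² + 2dr cosθ).
d² + r² + 2dr cosθ = |CA|² = 0.0217968 m²;  d cosθ + r = +0.015196 m.
|ω_lever| = |0.0843·14.97·+0.015196| / 0.0217968 = 0.88009 rad/s.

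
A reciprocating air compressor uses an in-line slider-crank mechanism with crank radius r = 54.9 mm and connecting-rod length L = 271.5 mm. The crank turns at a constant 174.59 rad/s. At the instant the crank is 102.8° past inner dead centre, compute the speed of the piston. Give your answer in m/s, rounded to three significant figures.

ω = 174.6 rad/s
For an in-line slider-crank, x = r cosθ + √(L² − r² sin²θ), so v = −rω sinθ·[1 + r cosθ/√(L² − r² sin²θ)].
With r = 0.0549 m, L = 0.2715 m, θ = 102.8°: √(L² − r² sin²θ) = 0.26617 m.
v = −0.0549·174.6·0.97515·[1 + 0.0549·-0.22155/0.26617] = -8.9197 m/s.
|v| = 8.9197 m/s.

8.92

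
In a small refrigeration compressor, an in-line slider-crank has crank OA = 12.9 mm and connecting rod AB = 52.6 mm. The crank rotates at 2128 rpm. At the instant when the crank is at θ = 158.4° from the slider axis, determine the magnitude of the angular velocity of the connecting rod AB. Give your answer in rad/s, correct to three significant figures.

51.0

ω = 222.8 rad/s (converted from 2128 rpm).
The rod makes angle φ with the slider axis where L sinφ = r sinθ; differentiating, L cosφ·φ̇ = r ω cosθ.
L cosφ = √(L² − r² sin²θ) = 0.052385 m.
|ω_rod| = r ω |cosθ| / √(L² − r² sin²θ) = 0.0129·222.8·0.92978/0.052385 = 51.022 rad/s.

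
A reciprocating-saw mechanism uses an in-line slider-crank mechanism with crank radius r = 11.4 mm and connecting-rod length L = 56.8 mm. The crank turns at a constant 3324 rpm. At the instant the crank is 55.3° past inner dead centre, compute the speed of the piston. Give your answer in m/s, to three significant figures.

ω = 2π·3324/60 = 348.1 rad/s
For an in-line slider-crank, x = r cosθ + √(L² − r² sin²θ), so v = −rω sinθ·[1 + r cosθ/√(L² − r² sin²θ)].
With r = 0.0114 m, L = 0.0568 m, θ = 55.3°: √(L² − r² sin²θ) = 0.056021 m.
v = −0.0114·348.1·0.82214·[1 + 0.0114·0.56928/0.056021] = -3.6404 m/s.
|v| = 3.6404 m/s.

3.64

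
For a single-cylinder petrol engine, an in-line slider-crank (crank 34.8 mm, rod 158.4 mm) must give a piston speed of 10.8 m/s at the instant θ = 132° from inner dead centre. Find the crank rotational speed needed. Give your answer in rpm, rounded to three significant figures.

4690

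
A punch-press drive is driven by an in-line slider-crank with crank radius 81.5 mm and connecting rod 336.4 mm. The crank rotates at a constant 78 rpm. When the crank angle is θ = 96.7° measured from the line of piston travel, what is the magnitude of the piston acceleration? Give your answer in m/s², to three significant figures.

ω = 2π·78/60 = 8.168 rad/s
x(θ) = r cosθ + √(L² − r² sin²θ); with ω constant, a = ω²·d²x/dθ².
d²x/dθ² = −r cosθ − r²(cos2θ)/√u − r⁴ sin²2θ/(4u^{3/2}),  u = L² − r² sin²θ = 0.106613 m².
Substituting r = 0.0815 m, L = 0.3364 m, θ = 96.7°: d²x/dθ² = +0.029281 m.
a = ω²·d²x/dθ² = (8.168)²·(+0.029281) = +1.9536 m/s²;  |a| = 1.9536 m/s².

1.95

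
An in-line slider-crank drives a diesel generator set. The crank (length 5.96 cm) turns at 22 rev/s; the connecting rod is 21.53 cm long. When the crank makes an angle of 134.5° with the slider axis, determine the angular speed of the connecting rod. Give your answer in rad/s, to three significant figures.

ω = 138.2 rad/s (converted from 22 rev/s).
The rod makes angle φ with the slider axis where L sinφ = r sinθ; differentiating, L cosφ·φ̇ = r ω cosθ.
L cosφ = √(L² − r² sin²θ) = 0.21106 m.
|ω_rod| = r ω |cosθ| / √(L² − r² sin²θ) = 0.0596·138.2·0.70091/0.21106 = 27.359 rad/s.

27.4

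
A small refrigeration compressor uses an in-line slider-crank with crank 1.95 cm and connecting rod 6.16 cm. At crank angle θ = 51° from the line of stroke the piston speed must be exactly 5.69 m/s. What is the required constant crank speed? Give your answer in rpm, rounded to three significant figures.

2970

For an in-line slider-crank, |v_piston| = rω|sinθ|·[1 + r cosθ/√(L² − r² sin²θ)].
With r = 0.0195 m, L = 0.0616 m, θ = 51°: the bracketed kinematic factor |dx/dθ| = 0.018269 m.
ω = v/|dx/dθ| = 5.69/0.018269 = 311.46 rad/s.
N = 60ω/(2π) = 2974.2 rpm.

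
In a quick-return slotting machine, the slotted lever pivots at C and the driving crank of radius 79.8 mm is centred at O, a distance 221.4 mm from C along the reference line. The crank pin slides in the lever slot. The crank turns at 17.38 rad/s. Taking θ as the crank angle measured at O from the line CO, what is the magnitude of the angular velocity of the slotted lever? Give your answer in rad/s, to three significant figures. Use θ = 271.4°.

ω = 17.38 rad/s
Crank pin A relative to C: A = (d + r cosθ, r sinθ); lever angle φ = atan2(r sinθ, d + r cosθ).
Differentiating tanφ: φ̇ = rω(d cosθ + r)/(d² + r² + 2dr cosθ).
d² + r² + 2dr cosθ = |CA|² = 0.0562493 m²;  d cosθ + r = +0.085209 m.
|ω_lever| = |0.0798·17.38·+0.085209| / 0.0562493 = 2.101 rad/s.

2.10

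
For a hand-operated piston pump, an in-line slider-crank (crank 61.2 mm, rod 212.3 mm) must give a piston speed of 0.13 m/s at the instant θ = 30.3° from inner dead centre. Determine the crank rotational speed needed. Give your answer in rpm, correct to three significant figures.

For an in-line slider-crank, |v_piston| = rω|sinθ|·[1 + r cosθ/√(L² − r² sin²θ)].
With r = 0.0612 m, L = 0.2123 m, θ = 30.3°: the bracketed kinematic factor |dx/dθ| = 0.038645 m.
ω = v/|dx/dθ| = 0.13/0.038645 = 3.364 rad/s.
N = 60ω/(2π) = 32.124 rpm.

32.1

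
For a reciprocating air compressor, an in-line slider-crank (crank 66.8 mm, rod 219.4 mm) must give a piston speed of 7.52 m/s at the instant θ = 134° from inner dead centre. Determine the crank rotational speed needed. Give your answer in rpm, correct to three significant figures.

1910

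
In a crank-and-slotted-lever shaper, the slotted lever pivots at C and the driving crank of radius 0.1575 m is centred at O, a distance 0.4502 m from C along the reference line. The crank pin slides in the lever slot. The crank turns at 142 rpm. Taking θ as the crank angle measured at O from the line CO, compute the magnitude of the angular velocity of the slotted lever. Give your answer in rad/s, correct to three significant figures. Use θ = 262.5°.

1.11

ω = 14.87 rad/s (from 142 rpm).
Crank pin A relative to C: A = (d + r cosθ, r sinθ); lever angle φ = atan2(r sinθ, d + r cosθ).
Differentiating tanφ: φ̇ = rω(d cosθ + r)/(d² + r² + 2dr cosθ).
d² + r² + 2dr cosθ = |CA|² = 0.208976 m²;  d cosθ + r = +0.098737 m.
|ω_lever| = |0.1575·14.87·+0.098737| / 0.208976 = 1.1066 rad/s.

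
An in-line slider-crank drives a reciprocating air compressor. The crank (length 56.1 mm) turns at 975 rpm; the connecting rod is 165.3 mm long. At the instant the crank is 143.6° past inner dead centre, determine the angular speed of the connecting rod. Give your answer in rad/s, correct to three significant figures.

ω = 102.1 rad/s (converted from 975 rpm).
The rod makes angle φ with the slider axis where L sinφ = r sinθ; differentiating, L cosφ·φ̇ = r ω cosθ.
L cosφ = √(L² − r² sin²θ) = 0.16191 m.
|ω_rod| = r ω |cosθ| / √(L² − r² sin²θ) = 0.0561·102.1·0.80489/0.16191 = 28.474 rad/s.

28.5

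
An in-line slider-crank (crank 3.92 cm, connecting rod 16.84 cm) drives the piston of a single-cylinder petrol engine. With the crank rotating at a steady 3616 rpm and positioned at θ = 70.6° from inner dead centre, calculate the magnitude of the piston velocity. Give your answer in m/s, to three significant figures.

ω = 2π·3616/60 = 378.7 rad/s
For an in-line slider-crank, x = r cosθ + √(L² − r² sin²θ), so v = −rω sinθ·[1 + r cosθ/√(L² − r² sin²θ)].
With r = 0.0392 m, L = 0.1684 m, θ = 70.6°: √(L² − r² sin²θ) = 0.16429 m.
v = −0.0392·378.7·0.94322·[1 + 0.0392·0.33216/0.16429] = -15.111 m/s.
|v| = 15.111 m/s.

15.1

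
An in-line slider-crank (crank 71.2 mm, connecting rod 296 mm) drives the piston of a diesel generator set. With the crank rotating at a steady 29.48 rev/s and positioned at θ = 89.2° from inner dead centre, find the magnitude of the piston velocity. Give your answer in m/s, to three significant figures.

ω = 2π·29.5 = 185.2 rad/s
For an in-line slider-crank, x = r cosθ + √(L² − r² sin²θ), so v = −rω sinθ·[1 + r cosθ/√(L² − r² sin²θ)].
With r = 0.0712 m, L = 0.296 m, θ = 89.2°: √(L² − r² sin²θ) = 0.28731 m.
v = −0.0712·185.2·0.99990·[1 + 0.0712·0.01396/0.28731] = -13.233 m/s.
|v| = 13.233 m/s.

13.2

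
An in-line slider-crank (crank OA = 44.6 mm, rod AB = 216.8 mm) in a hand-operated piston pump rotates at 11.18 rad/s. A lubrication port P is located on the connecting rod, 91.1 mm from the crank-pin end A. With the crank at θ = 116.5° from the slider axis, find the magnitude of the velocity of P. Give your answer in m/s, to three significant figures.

ω = 11.18 rad/s.  Crank-pin speed |V_A| = rω = 0.49863 m/s, perpendicular to OA.
Rod angle: sinφ = −(r/L) sinθ ⇒ φ = -10.609°; ω_rod = −rω cosθ/√(L²−r²sin²θ) = +1.0441 rad/s.
V_P = V_A + ω_rod × AP, with AP = 0.0911 m along the rod.
Components: V_Px = −rω sinθ − a·ω_rod·sinφ = -0.42873 m/s;  V_Py = rω cosθ + a·ω_rod·cosφ = -0.129 m/s.
|V_P| = √(V_Px² + V_Py²) = 0.44771 m/s.

0.448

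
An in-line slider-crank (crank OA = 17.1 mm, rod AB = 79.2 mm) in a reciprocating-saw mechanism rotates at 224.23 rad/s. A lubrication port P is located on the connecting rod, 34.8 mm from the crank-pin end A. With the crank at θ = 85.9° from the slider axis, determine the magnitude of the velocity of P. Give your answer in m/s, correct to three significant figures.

3.85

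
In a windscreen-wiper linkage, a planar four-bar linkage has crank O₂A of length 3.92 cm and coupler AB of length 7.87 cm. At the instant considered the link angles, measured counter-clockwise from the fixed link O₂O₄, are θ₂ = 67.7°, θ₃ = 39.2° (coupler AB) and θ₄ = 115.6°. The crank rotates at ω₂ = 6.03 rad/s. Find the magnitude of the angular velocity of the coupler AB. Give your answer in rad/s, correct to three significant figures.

ω₂ = 6.03 rad/s
Differentiating the loop-closure r₂e^{iθ₂}+r₃e^{iθ₃}=r₁+r₄e^{iθ₄} gives r₂ω₂e^{iθ₂}+r₃ω₃e^{iθ₃}=r₄ω₄e^{iθ₄}.
Eliminating the other unknown: ω₃ = r₂ω₂ sin(θ₄−θ₂) / [r₃ sin(θ₃−θ₄)].
Numerator sine = +0.74198; denominator sine = -0.97196.
Result = 0.0392·6.03·(+0.74198) / (0.0787·(-0.97196)) = -2.2928 rad/s; magnitude 2.2928 rad/s.

2.29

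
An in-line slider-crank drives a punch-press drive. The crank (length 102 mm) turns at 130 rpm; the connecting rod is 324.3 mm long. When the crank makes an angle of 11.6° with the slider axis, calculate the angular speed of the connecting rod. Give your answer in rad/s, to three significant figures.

4.20

ω = 13.61 rad/s (converted from 130 rpm).
The rod makes angle φ with the slider axis where L sinφ = r sinθ; differentiating, L cosφ·φ̇ = r ω cosθ.
L cosφ = √(L² − r² sin²θ) = 0.32365 m.
|ω_rod| = r ω |cosθ| / √(L² − r² sin²θ) = 0.102·13.61·0.97958/0.32365 = 4.2027 rad/s.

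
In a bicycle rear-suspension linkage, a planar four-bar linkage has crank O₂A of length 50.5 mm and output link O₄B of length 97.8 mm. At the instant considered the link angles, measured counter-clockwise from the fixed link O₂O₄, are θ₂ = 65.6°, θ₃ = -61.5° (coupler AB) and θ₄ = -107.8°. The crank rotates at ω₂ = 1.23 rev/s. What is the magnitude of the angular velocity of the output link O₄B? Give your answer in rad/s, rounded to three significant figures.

ω₂ = 7.728 rad/s (from 1.23 rev/s).
Differentiating the loop-closure r₂e^{iθ₂}+r₃e^{iθ₃}=r₁+r₄e^{iθ₄} gives r₂ω₂e^{iθ₂}+r₃ω₃e^{iθ₃}=r₄ω₄e^{iθ₄}.
Eliminating the other unknown: ω₄ = r₂ω₂ sin(θ₂−θ₃) / [r₄ sin(θ₄−θ₃)].
Numerator sine = +0.79758; denominator sine = -0.72297.
Result = 0.0505·7.728·(+0.79758) / (0.0978·(-0.72297)) = -4.4025 rad/s; magnitude 4.4025 rad/s.

4.40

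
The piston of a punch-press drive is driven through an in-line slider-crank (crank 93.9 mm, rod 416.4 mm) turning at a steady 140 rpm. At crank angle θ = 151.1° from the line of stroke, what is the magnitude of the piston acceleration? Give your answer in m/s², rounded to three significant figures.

15.2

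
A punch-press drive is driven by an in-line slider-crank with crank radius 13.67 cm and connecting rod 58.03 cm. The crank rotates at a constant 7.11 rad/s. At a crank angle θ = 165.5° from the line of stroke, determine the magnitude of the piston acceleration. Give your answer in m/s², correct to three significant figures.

5.26

ω = 7.11 rad/s
x(θ) = r cosθ + √(L² − r² sin²θ); with ω constant, a = ω²·d²x/dθ².
d²x/dθ² = −r cosθ − r²(cos2θ)/√u − r⁴ sin²2θ/(4u^{3/2}),  u = L² − r² sin²θ = 0.335577 m².
Substituting r = 0.1367 m, L = 0.5803 m, θ = 165.5°: d²x/dθ² = +0.10403 m.
a = ω²·d²x/dθ² = (7.11)²·(+0.10403) = +5.2588 m/s²;  |a| = 5.2588 m/s².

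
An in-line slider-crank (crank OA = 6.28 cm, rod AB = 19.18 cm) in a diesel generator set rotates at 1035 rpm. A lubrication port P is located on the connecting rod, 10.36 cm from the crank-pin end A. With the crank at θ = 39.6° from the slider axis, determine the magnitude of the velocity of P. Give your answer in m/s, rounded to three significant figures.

5.50

ω = 108.4 rad/s.  Crank-pin speed |V_A| = rω = 6.8066 m/s, perpendicular to OA.
Rod angle: sinφ = −(r/L) sinθ ⇒ φ = -12.047°; ω_rod = −rω cosθ/√(L²−r²sin²θ) = -27.96 rad/s.
V_P = V_A + ω_rod × AP, with AP = 0.1036 m along the rod.
Components: V_Px = −rω sinθ − a·ω_rod·sinφ = -4.9432 m/s;  V_Py = rω cosθ + a·ω_rod·cosφ = +2.4117 m/s.
|V_P| = √(V_Px² + V_Py²) = 5.5002 m/s.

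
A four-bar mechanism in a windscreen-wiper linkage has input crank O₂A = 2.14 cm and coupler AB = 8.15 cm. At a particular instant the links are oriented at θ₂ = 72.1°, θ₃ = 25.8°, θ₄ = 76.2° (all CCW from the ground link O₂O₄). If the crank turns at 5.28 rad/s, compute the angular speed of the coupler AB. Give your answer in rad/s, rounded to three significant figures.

0.129

ω₂ = 5.28 rad/s
Differentiating the loop-closure r₂e^{iθ₂}+r₃e^{iθ₃}=r₁+r₄e^{iθ₄} gives r₂ω₂e^{iθ₂}+r₃ω₃e^{iθ₃}=r₄ω₄e^{iθ₄}.
Eliminating the other unknown: ω₃ = r₂ω₂ sin(θ₄−θ₂) / [r₃ sin(θ₃−θ₄)].
Numerator sine = +0.07150; denominator sine = -0.77051.
Result = 0.0214·5.28·(+0.07150) / (0.0815·(-0.77051)) = -0.12865 rad/s; magnitude 0.12865 rad/s.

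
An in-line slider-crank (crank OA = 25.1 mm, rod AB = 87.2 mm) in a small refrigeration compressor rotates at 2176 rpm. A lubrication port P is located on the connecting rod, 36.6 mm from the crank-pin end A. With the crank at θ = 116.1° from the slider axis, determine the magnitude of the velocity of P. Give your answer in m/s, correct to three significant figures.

5.07

ω = 227.9 rad/s.  Crank-pin speed |V_A| = rω = 5.7195 m/s, perpendicular to OA.
Rod angle: sinφ = −(r/L) sinθ ⇒ φ = -14.981°; ω_rod = −rω cosθ/√(L²−r²sin²θ) = +29.871 rad/s.
V_P = V_A + ω_rod × AP, with AP = 0.0366 m along the rod.
Components: V_Px = −rω sinθ − a·ω_rod·sinφ = -4.8537 m/s;  V_Py = rω cosθ + a·ω_rod·cosφ = -1.4601 m/s.
|V_P| = √(V_Px² + V_Py²) = 5.0686 m/s.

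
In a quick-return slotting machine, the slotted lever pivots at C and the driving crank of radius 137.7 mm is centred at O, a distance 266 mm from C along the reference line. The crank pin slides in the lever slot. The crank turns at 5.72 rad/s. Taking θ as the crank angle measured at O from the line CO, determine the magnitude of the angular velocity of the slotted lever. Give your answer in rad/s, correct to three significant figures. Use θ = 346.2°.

ω = 5.72 rad/s
Crank pin A relative to C: A = (d + r cosθ, r sinθ); lever angle φ = atan2(r sinθ, d + r cosθ).
Differentiating tanφ: φ̇ = rω(d cosθ + r)/(d² + r² + 2dr cosθ).
d² + r² + 2dr cosθ = |CA|² = 0.160859 m²;  d cosθ + r = +0.39602 m.
|ω_lever| = |0.1377·5.72·+0.39602| / 0.160859 = 1.9391 rad/s.

1.94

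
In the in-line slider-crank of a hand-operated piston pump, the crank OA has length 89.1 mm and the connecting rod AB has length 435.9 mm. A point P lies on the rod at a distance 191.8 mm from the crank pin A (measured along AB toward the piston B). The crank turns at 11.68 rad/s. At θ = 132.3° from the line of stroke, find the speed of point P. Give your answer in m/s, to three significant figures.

0.822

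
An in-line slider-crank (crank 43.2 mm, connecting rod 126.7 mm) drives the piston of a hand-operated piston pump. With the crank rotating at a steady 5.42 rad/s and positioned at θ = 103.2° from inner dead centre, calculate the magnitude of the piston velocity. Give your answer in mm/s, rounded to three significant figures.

ω = 5.42 rad/s
For an in-line slider-crank, x = r cosθ + √(L² − r² sin²θ), so v = −rω sinθ·[1 + r cosθ/√(L² − r² sin²θ)].
With r = 0.0432 m, L = 0.1267 m, θ = 103.2°: √(L² − r² sin²θ) = 0.11952 m.
v = −0.0432·5.42·0.97358·[1 + 0.0432·-0.22835/0.11952] = -0.20914 m/s.
|v| = 0.20914 m/s = 209.14 mm/s.

209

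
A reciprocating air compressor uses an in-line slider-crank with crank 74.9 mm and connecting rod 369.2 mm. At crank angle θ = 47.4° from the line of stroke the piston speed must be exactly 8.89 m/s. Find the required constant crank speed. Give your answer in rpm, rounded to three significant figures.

For an in-line slider-crank, |v_piston| = rω|sinθ|·[1 + r cosθ/√(L² − r² sin²θ)].
With r = 0.0749 m, L = 0.3692 m, θ = 47.4°: the bracketed kinematic factor |dx/dθ| = 0.06279 m.
ω = v/|dx/dθ| = 8.89/0.06279 = 141.58 rad/s.
N = 60ω/(2π) = 1352 rpm.

1350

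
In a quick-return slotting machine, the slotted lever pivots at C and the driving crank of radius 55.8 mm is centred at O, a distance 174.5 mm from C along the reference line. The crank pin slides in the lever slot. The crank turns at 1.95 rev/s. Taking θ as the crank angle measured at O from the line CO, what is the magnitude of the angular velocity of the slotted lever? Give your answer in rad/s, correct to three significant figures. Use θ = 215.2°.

ω = 12.25 rad/s (from 1.95 rev/s).
Crank pin A relative to C: A = (d + r cosθ, r sinθ); lever angle φ = atan2(r sinθ, d + r cosθ).
Differentiating tanφ: φ̇ = rω(d cosθ + r)/(d² + r² + 2dr cosθ).
d² + r² + 2dr cosθ = |CA|² = 0.0176506 m²;  d cosθ + r = -0.086792 m.
|ω_lever| = |0.0558·12.25·-0.086792| / 0.0176506 = 3.3618 rad/s.

3.36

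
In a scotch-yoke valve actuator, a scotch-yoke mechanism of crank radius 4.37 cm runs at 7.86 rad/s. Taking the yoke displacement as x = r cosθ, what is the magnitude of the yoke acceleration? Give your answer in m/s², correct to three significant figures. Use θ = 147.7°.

ω = 7.86 rad/s
x = r cosθ ⇒ ẍ = −rω² cosθ (ω constant).
|a| = rω²|cosθ| = 0.0437·(7.86)²·|cos 147.7°| = 2.282 m/s².

2.28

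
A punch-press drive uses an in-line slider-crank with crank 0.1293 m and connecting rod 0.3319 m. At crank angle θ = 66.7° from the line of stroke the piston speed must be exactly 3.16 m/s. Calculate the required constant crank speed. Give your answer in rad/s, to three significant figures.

22.8

For an in-line slider-crank, |v_piston| = rω|sinθ|·[1 + r cosθ/√(L² − r² sin²θ)].
With r = 0.1293 m, L = 0.3319 m, θ = 66.7°: the bracketed kinematic factor |dx/dθ| = 0.13835 m.
ω = v/|dx/dθ| = 3.16/0.13835 = 22.84 rad/s.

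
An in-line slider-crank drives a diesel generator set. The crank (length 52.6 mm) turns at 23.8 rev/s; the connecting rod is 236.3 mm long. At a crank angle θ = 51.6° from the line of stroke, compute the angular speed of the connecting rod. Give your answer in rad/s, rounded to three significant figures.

ω = 149.5 rad/s (converted from 23.8 rev/s).
The rod makes angle φ with the slider axis where L sinφ = r sinθ; differentiating, L cosφ·φ̇ = r ω cosθ.
L cosφ = √(L² − r² sin²θ) = 0.23268 m.
|ω_rod| = r ω |cosθ| / √(L² − r² sin²θ) = 0.0526·149.5·0.62115/0.23268 = 20.998 rad/s.

21.0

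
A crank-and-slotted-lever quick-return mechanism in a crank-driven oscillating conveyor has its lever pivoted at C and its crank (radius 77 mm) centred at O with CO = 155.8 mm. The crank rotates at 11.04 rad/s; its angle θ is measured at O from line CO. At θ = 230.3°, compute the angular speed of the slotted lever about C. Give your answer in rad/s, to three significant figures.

ω = 11.04 rad/s
Crank pin A relative to C: A = (d + r cosθ, r sinθ); lever angle φ = atan2(r sinθ, d + r cosθ).
Differentiating tanφ: φ̇ = rω(d cosθ + r)/(d² + r² + 2dr cosθ).
d² + r² + 2dr cosθ = |CA|² = 0.0148766 m²;  d cosθ + r = -0.02252 m.
|ω_lever| = |0.077·11.04·-0.02252| / 0.0148766 = 1.2868 rad/s.

1.29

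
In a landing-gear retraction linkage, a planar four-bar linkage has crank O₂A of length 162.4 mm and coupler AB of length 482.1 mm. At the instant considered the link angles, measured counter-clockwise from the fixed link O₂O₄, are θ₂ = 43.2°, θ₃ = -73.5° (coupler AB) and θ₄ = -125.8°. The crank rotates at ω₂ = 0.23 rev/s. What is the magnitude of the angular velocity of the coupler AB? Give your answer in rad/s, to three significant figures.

0.117

ω₂ = 1.445 rad/s (from 0.23 rev/s).
Differentiating the loop-closure r₂e^{iθ₂}+r₃e^{iθ₃}=r₁+r₄e^{iθ₄} gives r₂ω₂e^{iθ₂}+r₃ω₃e^{iθ₃}=r₄ω₄e^{iθ₄}.
Eliminating the other unknown: ω₃ = r₂ω₂ sin(θ₄−θ₂) / [r₃ sin(θ₃−θ₄)].
Numerator sine = -0.19081; denominator sine = +0.79122.
Result = 0.1624·1.445·(-0.19081) / (0.4821·(+0.79122)) = -0.1174 rad/s; magnitude 0.1174 rad/s.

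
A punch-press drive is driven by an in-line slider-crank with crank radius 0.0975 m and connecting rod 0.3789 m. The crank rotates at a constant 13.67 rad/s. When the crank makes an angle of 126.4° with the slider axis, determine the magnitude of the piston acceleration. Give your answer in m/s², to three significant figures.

ω = 13.67 rad/s
x(θ) = r cosθ + √(L² − r² sin²θ); with ω constant, a = ω²·d²x/dθ².
d²x/dθ² = −r cosθ − r²(cos2θ)/√u − r⁴ sin²2θ/(4u^{3/2}),  u = L² − r² sin²θ = 0.137407 m².
Substituting r = 0.0975 m, L = 0.3789 m, θ = 126.4°: d²x/dθ² = +0.065037 m.
a = ω²·d²x/dθ² = (13.67)²·(+0.065037) = +12.153 m/s²;  |a| = 12.153 m/s².

12.2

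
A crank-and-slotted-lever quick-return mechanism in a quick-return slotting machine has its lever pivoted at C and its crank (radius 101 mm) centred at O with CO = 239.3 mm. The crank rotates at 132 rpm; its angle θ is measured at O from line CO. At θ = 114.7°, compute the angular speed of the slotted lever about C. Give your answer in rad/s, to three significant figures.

ω = 13.82 rad/s (from 132 rpm).
Crank pin A relative to C: A = (d + r cosθ, r sinθ); lever angle φ = atan2(r sinθ, d + r cosθ).
Differentiating tanφ: φ̇ = rω(d cosθ + r)/(d² + r² + 2dr cosθ).
d² + r² + 2dr cosθ = |CA|² = 0.0472664 m²;  d cosθ + r = +0.0010044 m.
|ω_lever| = |0.101·13.82·+0.0010044| / 0.0472664 = 0.029668 rad/s.

0.0297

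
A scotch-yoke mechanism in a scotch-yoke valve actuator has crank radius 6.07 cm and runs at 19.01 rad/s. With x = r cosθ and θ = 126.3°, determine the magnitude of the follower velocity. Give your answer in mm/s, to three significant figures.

930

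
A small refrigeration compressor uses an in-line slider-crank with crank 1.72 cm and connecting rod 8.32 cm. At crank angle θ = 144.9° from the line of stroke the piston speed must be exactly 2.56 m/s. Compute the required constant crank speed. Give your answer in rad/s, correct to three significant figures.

312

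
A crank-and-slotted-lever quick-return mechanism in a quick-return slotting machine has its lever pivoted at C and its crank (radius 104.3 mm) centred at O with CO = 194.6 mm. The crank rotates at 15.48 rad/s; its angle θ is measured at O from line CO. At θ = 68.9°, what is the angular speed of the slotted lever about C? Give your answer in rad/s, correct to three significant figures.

ω = 15.48 rad/s
Crank pin A relative to C: A = (d + r cosθ, r sinθ); lever angle φ = atan2(r sinθ, d + r cosθ).
Differentiating tanφ: φ̇ = rω(d cosθ + r)/(d² + r² + 2dr cosθ).
d² + r² + 2dr cosθ = |CA|² = 0.0633612 m²;  d cosθ + r = +0.17436 m.
|ω_lever| = |0.1043·15.48·+0.17436| / 0.0633612 = 4.4429 rad/s.

4.44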